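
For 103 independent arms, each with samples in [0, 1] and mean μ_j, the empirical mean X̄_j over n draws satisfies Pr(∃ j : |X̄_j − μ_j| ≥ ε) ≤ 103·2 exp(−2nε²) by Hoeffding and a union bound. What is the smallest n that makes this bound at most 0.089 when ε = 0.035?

3163

Need 2·103·exp(−2nε²) ≤ 0.089, i.e. exp(−2nε²) ≤ 0.089/206.
So 2nε² ≥ ln(206/0.089) = 7.746995.
Hence n ≥ 7.746995/(2·0.035²) = 3162.039.
The smallest integer n is 3163.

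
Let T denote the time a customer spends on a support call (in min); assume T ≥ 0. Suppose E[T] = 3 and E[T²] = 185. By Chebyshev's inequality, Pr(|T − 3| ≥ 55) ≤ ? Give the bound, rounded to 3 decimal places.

Var(T) = E[T²] − (E[T])² = 185 − 9 = 176.
Chebyshev's inequality: Pr(|T − μ| ≥ t) ≤ Var(T)/t² = 176/3025 = 0.0582.

0.058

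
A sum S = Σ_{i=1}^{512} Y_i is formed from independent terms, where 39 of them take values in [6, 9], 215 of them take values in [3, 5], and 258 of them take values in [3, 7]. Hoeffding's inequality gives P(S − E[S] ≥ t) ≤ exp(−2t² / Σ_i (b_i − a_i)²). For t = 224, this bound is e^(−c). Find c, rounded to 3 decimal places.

Σ(b_i − a_i)² = 39·3² + 215·2² + 258·4² = 5339.
c = 2t² / 5339 = 2·224² / 5339 = 18.7960.

18.796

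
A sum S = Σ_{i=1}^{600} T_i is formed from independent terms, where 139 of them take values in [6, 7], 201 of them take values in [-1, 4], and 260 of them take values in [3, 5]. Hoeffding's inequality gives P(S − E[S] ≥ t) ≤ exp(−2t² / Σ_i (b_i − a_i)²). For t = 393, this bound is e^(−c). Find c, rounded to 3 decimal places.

49.790

Σ(b_i − a_i)² = 139·1² + 201·5² + 260·2² = 6204.
c = 2t² / 6204 = 2·393² / 6204 = 49.7901.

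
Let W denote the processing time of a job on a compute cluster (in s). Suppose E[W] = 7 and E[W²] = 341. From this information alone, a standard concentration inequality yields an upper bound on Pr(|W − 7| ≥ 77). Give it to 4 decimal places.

The first two moments determine the variance, so Chebyshev's inequality is the sharpest standard bound available.
Var(W) = E[W²] − (E[W])² = 341 − 49 = 292.
Chebyshev's inequality: Pr(|W − μ| ≥ t) ≤ Var(W)/t² = 292/5929 = 0.0492.

0.0492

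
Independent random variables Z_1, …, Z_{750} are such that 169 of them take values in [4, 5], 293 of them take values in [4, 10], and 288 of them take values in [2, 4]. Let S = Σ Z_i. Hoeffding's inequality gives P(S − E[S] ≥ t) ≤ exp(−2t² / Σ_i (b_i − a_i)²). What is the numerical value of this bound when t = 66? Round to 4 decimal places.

Σ(b_i − a_i)² = 169·1² + 293·6² + 288·2² = 11869.
Exponent = 2·66² / 11869 = 0.73401.
Bound = exp(−0.73401) = 0.47998.

0.4800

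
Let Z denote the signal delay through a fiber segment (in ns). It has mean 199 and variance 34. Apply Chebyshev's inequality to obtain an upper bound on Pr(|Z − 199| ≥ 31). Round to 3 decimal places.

Chebyshev: Pr(|Z − μ| ≥ t) ≤ Var(Z)/t².
Bound = 34 / 961 = 0.0354.

0.035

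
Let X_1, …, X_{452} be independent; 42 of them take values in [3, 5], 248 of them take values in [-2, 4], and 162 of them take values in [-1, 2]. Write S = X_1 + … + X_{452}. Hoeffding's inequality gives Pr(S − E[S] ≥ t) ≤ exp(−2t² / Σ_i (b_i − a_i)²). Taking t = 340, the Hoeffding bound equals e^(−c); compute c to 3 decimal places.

Σ(b_i − a_i)² = 42·2² + 248·6² + 162·3² = 10554.
c = 2t² / 10554 = 2·340² / 10554 = 21.9064.

21.906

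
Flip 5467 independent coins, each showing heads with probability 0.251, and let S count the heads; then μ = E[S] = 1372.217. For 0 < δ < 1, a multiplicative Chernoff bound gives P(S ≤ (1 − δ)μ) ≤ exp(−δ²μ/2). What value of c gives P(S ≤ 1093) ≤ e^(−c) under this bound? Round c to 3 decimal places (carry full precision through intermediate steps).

28.407

Write 1093 = (1 − δ)μ, so δ = 1 − 1093/1372.217 = 0.2034788…
Then the exponent is δ²μ/2 = (μ − 1093)²/(2μ) = 28.407363.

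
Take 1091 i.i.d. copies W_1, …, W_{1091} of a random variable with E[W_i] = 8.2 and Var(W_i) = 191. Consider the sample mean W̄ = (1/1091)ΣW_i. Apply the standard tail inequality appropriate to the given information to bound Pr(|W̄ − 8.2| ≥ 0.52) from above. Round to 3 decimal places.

0.647

With mean and variance of each term known, Chebyshev's inequality bounds the deviation of the sum (or sample mean).
Var(W̄) = Var(W_i)/n = 191/1091 = 0.17507.
Chebyshev: Pr(|W̄ − 8.2| ≥ 0.52) ≤ Var(W̄)/(0.52)² = 191/(1091·0.52²) = 0.6474.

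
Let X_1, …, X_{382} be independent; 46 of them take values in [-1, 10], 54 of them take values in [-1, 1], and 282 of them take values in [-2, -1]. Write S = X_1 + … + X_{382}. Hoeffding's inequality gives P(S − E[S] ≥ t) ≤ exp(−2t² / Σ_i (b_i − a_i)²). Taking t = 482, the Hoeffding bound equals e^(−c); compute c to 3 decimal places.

76.624

Σ(b_i − a_i)² = 46·11² + 54·2² + 282·1² = 6064.
c = 2t² / 6064 = 2·482² / 6064 = 76.6240.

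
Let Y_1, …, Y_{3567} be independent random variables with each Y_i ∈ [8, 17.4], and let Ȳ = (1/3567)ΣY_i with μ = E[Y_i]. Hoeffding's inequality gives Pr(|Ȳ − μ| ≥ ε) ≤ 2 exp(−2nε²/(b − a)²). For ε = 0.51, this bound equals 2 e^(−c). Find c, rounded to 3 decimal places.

c = 2nε²/(b − a)² = 2·3567·0.51² / 9.4² = 20.9999.

21.000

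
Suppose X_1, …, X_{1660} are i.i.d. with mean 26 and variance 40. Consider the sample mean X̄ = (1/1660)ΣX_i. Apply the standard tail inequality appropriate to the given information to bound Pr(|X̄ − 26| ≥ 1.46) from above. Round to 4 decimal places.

With mean and variance of each term known, Chebyshev's inequality bounds the deviation of the sum (or sample mean).
Var(X̄) = Var(X_i)/n = 40/1660 = 0.024096.
Chebyshev: Pr(|X̄ − 26| ≥ 1.46) ≤ Var(X̄)/(1.46)² = 40/(1660·1.46²) = 0.0113.

0.0113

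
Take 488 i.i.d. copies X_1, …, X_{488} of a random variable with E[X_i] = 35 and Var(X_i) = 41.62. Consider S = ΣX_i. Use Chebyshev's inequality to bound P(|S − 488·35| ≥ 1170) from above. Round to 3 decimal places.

0.015

Var(S) = n·Var(X_i) = 488·41.62 = 20310.56.
Chebyshev: P(|S − 488·35| ≥ 1170) ≤ Var(S)/1170² = 20310.56/1368900 = 0.0148.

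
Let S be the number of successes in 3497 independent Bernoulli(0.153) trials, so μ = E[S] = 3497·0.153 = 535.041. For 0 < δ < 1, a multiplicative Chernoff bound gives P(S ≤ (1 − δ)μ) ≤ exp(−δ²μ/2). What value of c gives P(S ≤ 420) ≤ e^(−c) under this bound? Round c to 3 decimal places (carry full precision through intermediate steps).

12.368

Write 420 = (1 − δ)μ, so δ = 1 − 420/535.041 = 0.2150134…
Then the exponent is δ²μ/2 = (μ − 420)²/(2μ) = 12.367680.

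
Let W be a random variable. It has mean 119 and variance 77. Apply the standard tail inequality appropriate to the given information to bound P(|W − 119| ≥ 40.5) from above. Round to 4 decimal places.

Mean and variance are known, so Chebyshev's inequality applies.
Chebyshev: P(|W − μ| ≥ t) ≤ Var(W)/t².
Bound = 77 / 1640.25 = 0.0469.

0.0469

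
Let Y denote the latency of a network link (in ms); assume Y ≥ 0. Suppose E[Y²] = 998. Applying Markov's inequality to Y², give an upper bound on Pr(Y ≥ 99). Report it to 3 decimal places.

Since Y ≥ 0, the event {Y ≥ 99} is the same as {Y² ≥ 9801}.
Markov's inequality applied to Y² gives Pr(Y² ≥ 9801) ≤ E[Y²]/9801 = 998/9801 = 0.1018.

0.102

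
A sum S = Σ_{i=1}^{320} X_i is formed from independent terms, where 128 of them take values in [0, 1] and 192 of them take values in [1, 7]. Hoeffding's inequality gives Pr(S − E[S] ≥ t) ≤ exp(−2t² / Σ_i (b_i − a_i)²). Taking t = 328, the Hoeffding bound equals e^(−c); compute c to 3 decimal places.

Σ(b_i − a_i)² = 128·1² + 192·6² = 7040.
c = 2t² / 7040 = 2·328² / 7040 = 30.5636.

30.564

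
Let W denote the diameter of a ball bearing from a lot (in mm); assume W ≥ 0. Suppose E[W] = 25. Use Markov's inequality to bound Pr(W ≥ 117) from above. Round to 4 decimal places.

0.2137

Markov's inequality: for a non-negative random variable, Pr(W ≥ a) ≤ E[W]/a.
Here E[W] = 25 and a = 117, so the bound is 25/117 = 0.2137.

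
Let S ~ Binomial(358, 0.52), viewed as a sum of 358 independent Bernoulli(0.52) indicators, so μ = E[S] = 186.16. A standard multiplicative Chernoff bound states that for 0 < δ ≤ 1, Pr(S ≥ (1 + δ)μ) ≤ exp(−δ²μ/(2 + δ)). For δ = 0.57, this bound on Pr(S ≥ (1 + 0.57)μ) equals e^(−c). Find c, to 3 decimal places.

c = δ²μ/(2 + δ) = 0.57²·186.16/(2 + 0.57) = 23.5344.

23.534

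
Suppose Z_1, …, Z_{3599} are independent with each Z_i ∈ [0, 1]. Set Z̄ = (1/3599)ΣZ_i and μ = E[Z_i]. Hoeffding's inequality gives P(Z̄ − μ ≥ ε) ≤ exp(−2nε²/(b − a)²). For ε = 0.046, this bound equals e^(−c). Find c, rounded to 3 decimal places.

15.231

c = 2nε²/(b − a)² = 2·3599·0.046² / 1² = 15.2310.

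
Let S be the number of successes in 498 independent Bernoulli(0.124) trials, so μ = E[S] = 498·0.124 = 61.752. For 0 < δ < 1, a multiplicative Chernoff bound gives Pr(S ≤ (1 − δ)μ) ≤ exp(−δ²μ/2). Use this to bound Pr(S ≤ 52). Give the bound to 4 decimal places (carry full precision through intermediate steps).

Write 52 = (1 − δ)μ, so δ = 1 − 52/61.752 = 0.157922…
Then the exponent is δ²μ/2 = (μ − 52)²/(2μ) = 0.770028.
Bound = exp(−0.770028) = 0.46300.

0.4630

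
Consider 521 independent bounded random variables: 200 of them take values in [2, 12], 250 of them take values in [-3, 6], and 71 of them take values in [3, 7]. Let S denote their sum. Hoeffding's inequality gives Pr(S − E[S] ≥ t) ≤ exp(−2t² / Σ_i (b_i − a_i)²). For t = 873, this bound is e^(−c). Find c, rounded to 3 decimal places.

36.830

Σ(b_i − a_i)² = 200·10² + 250·9² + 71·4² = 41386.
c = 2t² / 41386 = 2·873² / 41386 = 36.8303.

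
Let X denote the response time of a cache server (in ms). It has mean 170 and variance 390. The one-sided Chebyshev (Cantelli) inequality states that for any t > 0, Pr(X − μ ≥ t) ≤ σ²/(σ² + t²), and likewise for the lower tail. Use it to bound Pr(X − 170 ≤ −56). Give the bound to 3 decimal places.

Here σ² = 390 and t = 56, so σ² + t² = 3526.
Cantelli's bound: 390/3526 = 0.1106.

0.111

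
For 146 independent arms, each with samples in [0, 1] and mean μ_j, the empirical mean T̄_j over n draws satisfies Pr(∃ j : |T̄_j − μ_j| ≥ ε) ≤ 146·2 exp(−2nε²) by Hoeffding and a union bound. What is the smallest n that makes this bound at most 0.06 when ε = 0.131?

248

Need 2·146·exp(−2nε²) ≤ 0.06, i.e. exp(−2nε²) ≤ 0.06/292.
So 2nε² ≥ ln(292/0.06) = 8.490165.
Hence n ≥ 8.490165/(2·0.131²) = 247.368.
The smallest integer n is 248.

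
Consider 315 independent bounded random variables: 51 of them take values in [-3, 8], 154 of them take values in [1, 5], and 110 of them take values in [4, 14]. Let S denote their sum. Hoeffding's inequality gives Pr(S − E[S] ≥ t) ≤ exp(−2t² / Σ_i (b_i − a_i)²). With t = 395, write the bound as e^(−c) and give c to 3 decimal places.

Σ(b_i − a_i)² = 51·11² + 154·4² + 110·10² = 19635.
c = 2t² / 19635 = 2·395² / 19635 = 15.8925.

15.893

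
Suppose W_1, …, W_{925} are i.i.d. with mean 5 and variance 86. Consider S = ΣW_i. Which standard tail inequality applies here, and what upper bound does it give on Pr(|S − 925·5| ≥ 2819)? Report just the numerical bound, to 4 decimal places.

0.0100

With mean and variance of each term known, Chebyshev's inequality bounds the deviation of the sum (or sample mean).
Var(S) = n·Var(W_i) = 925·86 = 79550.
Chebyshev: Pr(|S − 925·5| ≥ 2819) ≤ Var(S)/2819² = 79550/7946761 = 0.0100.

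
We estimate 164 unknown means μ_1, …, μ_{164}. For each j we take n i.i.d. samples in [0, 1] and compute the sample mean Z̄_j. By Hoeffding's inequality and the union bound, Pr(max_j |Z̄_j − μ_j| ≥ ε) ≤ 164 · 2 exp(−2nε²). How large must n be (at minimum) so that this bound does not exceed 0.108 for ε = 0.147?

186

Need 2·164·exp(−2nε²) ≤ 0.108, i.e. exp(−2nε²) ≤ 0.108/328.
So 2nε² ≥ ln(328/0.108) = 8.018638.
Hence n ≥ 8.018638/(2·0.147²) = 185.539.
The smallest integer n is 186.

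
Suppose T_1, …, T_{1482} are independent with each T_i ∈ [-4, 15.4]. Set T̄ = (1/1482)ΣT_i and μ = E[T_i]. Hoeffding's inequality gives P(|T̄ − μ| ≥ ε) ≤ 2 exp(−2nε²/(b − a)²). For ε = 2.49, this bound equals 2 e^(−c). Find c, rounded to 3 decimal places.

48.829

c = 2nε²/(b − a)² = 2·1482·2.49² / 19.4² = 48.8285.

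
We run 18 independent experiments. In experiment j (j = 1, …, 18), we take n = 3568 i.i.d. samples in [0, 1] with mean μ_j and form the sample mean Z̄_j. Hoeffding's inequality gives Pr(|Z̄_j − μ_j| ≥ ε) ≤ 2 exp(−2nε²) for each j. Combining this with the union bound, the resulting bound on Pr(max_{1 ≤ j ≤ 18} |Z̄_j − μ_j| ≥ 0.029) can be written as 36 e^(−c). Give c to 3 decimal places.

Union bound over the 18 events: Pr(max_{1 ≤ j ≤ 18} |Z̄_j − μ_j| ≥ 0.029) ≤ 18·2·exp(−2nε²) = 36 exp(−2·3568·0.029²).
So c = 2·3568·0.029² = 6.0014.

6.001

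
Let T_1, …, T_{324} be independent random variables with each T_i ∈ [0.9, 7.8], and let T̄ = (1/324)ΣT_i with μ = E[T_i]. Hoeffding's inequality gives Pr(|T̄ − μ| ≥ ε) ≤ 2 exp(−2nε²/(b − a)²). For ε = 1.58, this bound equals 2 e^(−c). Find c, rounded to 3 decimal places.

c = 2nε²/(b − a)² = 2·324·1.58² / 6.9² = 33.9775.

33.977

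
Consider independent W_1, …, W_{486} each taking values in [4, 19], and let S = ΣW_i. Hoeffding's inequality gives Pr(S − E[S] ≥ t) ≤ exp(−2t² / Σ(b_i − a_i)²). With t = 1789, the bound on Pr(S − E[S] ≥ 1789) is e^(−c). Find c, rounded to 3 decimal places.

58.537

Σ(b_i − a_i)² = 486·(15)² = 109350.
c = 2t²/109350 = 2·1789²/109350 = 58.5372.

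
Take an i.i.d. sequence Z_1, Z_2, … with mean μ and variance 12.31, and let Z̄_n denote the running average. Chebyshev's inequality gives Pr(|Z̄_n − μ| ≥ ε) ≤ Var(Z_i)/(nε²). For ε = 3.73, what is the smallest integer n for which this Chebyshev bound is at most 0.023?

39

Require 12.31/(n·3.73²) ≤ 0.023, i.e. n ≥ 12.31/(0.023·3.73²) = 38.469.
The smallest integer n is 39.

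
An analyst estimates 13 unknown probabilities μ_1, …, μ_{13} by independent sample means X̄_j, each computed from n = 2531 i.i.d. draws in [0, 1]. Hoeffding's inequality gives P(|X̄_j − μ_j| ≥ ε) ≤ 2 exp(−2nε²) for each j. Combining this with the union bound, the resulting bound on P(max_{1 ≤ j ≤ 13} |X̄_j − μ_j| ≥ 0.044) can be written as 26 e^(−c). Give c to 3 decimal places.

Union bound over the 13 events: P(max_{1 ≤ j ≤ 13} |X̄_j − μ_j| ≥ 0.044) ≤ 13·2·exp(−2nε²) = 26 exp(−2·2531·0.044²).
So c = 2·2531·0.044² = 9.8000.

9.800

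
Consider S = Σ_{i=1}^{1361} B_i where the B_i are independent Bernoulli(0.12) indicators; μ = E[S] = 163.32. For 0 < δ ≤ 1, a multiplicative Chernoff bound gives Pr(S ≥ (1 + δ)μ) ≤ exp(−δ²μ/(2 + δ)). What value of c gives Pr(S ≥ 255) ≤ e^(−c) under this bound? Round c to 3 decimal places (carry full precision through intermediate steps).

20.093

Write 255 = (1 + δ)μ, so δ = 255/163.32 − 1 = 0.5613519…
Then the exponent is δ²μ/(2 + δ) = (255 − μ)² / (μ·(2 + δ)) = 20.092806.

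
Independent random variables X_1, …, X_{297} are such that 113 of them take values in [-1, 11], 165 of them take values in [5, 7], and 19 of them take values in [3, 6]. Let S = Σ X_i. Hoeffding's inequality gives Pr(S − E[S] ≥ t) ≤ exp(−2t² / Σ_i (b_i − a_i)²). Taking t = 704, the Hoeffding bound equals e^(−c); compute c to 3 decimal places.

57.957

Σ(b_i − a_i)² = 113·12² + 165·2² + 19·3² = 17103.
c = 2t² / 17103 = 2·704² / 17103 = 57.9566.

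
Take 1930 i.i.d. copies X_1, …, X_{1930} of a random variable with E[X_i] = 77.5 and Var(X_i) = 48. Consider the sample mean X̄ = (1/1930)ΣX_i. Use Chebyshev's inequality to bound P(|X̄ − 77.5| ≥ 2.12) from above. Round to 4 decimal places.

Var(X̄) = Var(X_i)/n = 48/1930 = 0.02487.
Chebyshev: P(|X̄ − 77.5| ≥ 2.12) ≤ Var(X̄)/(2.12)² = 48/(1930·2.12²) = 0.0055.

0.0055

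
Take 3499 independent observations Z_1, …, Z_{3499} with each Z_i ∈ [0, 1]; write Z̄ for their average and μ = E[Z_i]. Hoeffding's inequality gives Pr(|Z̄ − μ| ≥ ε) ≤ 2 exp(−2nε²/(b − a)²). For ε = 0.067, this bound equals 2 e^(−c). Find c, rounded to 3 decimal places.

c = 2nε²/(b − a)² = 2·3499·0.067² / 1² = 31.4140.

31.414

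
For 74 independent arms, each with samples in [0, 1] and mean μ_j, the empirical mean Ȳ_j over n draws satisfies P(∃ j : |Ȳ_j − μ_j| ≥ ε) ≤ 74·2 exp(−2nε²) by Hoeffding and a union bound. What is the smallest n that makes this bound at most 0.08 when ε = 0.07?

Need 2·74·exp(−2nε²) ≤ 0.08, i.e. exp(−2nε²) ≤ 0.08/148.
So 2nε² ≥ ln(148/0.08) = 7.522941.
Hence n ≥ 7.522941/(2·0.07²) = 767.647.
The smallest integer n is 768.

768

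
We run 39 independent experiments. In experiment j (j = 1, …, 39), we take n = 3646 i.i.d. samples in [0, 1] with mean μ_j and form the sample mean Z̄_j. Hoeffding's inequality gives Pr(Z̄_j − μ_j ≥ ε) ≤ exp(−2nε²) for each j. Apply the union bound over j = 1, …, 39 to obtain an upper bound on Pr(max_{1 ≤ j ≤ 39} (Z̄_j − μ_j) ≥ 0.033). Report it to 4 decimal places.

Per-experiment Hoeffding bound: exp(−2·3646·0.033²) = exp(−7.94099) = 0.00035585.
Union bound over 39 events: 39·0.00035585 = 0.01388.

0.0139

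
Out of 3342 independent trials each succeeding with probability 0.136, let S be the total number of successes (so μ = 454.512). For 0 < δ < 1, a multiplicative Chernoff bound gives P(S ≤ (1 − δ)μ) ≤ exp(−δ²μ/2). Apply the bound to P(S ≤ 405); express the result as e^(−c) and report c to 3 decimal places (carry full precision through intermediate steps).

Write 405 = (1 − δ)μ, so δ = 1 − 405/454.512 = 0.1089344…
Then the exponent is δ²μ/2 = (μ − 405)²/(2μ) = 2.696780.

2.697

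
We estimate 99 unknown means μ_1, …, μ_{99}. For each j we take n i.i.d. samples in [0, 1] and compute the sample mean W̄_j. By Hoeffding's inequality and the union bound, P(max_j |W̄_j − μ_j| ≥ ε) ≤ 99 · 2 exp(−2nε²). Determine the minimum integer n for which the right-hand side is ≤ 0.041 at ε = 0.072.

819

Need 2·99·exp(−2nε²) ≤ 0.041, i.e. exp(−2nε²) ≤ 0.041/198.
So 2nε² ≥ ln(198/0.041) = 8.482450.
Hence n ≥ 8.482450/(2·0.072²) = 818.138.
The smallest integer n is 819.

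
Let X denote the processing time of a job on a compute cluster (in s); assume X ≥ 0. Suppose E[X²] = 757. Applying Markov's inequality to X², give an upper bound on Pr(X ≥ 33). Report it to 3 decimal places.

Since X ≥ 0, the event {X ≥ 33} is the same as {X² ≥ 1089}.
Markov's inequality applied to X² gives Pr(X² ≥ 1089) ≤ E[X²]/1089 = 757/1089 = 0.6951.

0.695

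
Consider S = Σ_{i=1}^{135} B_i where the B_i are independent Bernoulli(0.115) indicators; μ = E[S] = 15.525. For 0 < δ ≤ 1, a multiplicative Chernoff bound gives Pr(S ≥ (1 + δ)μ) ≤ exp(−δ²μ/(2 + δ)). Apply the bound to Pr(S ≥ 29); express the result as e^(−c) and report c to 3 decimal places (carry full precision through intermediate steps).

Write 29 = (1 + δ)μ, so δ = 29/15.525 − 1 = 0.8679549…
Then the exponent is δ²μ/(2 + δ) = (29 − μ)² / (μ·(2 + δ)) = 4.078060.

4.078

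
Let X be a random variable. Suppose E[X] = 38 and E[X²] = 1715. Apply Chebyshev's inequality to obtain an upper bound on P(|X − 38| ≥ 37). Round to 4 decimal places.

Var(X) = E[X²] − (E[X])² = 1715 − 1444 = 271.
Chebyshev's inequality: P(|X − μ| ≥ t) ≤ Var(X)/t² = 271/1369 = 0.1980.

0.1980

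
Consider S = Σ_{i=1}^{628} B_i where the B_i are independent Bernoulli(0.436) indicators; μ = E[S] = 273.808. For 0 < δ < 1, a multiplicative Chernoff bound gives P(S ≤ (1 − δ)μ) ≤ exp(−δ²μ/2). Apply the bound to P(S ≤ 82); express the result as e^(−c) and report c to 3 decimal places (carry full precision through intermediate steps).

67.183

Write 82 = (1 − δ)μ, so δ = 1 − 82/273.808 = 0.7005201…
Then the exponent is δ²μ/2 = (μ − 82)²/(2μ) = 67.182677.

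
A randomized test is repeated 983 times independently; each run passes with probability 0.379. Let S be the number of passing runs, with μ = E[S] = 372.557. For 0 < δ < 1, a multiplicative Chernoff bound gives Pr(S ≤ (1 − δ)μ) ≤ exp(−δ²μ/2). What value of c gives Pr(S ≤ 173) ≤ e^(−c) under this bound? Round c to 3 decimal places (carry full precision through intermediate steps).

53.446

Write 173 = (1 − δ)μ, so δ = 1 − 173/372.557 = 0.5356415…
Then the exponent is δ²μ/2 = (μ − 173)²/(2μ) = 53.445508.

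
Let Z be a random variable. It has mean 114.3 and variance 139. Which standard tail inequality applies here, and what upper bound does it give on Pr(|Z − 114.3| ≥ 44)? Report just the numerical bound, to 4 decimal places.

0.0718

Mean and variance are known, so Chebyshev's inequality applies.
Chebyshev: Pr(|Z − μ| ≥ t) ≤ Var(Z)/t².
Bound = 139 / 1936 = 0.0718.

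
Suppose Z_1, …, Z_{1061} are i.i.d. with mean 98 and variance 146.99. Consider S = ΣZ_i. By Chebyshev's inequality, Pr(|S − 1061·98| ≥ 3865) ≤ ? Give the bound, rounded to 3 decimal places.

Var(S) = n·Var(Z_i) = 1061·146.99 = 155956.39.
Chebyshev: Pr(|S − 1061·98| ≥ 3865) ≤ Var(S)/3865² = 155956.39/14938225 = 0.0104.

0.010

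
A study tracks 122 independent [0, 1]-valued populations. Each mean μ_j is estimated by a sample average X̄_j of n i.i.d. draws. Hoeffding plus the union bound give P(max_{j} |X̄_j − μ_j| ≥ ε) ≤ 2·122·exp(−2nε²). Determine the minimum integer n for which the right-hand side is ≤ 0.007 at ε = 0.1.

Need 2·122·exp(−2nε²) ≤ 0.007, i.e. exp(−2nε²) ≤ 0.007/244.
So 2nε² ≥ ln(244/0.007) = 10.459013.
Hence n ≥ 10.459013/(2·0.1²) = 522.951.
The smallest integer n is 523.

523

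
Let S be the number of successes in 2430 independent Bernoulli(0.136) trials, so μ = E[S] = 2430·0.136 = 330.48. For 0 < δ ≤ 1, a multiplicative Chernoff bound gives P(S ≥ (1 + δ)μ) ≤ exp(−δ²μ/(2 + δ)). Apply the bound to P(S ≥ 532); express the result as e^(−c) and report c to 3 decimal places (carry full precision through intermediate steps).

47.086

Write 532 = (1 + δ)μ, so δ = 532/330.48 − 1 = 0.6097797…
Then the exponent is δ²μ/(2 + δ) = (532 − μ)² / (μ·(2 + δ)) = 47.085510.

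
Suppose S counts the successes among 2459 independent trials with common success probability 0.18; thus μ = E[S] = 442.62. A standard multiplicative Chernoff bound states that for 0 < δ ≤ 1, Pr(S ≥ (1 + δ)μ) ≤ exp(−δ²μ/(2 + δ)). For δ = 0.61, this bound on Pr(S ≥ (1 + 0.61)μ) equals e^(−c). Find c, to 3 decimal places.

63.103

c = δ²μ/(2 + δ) = 0.61²·442.62/(2 + 0.61) = 63.1030.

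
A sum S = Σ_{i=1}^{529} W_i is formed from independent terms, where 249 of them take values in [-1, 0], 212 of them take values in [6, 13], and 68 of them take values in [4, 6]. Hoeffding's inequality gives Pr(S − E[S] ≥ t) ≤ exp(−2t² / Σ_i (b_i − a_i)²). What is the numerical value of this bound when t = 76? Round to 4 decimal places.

0.3468

Σ(b_i − a_i)² = 249·1² + 212·7² + 68·2² = 10909.
Exponent = 2·76² / 10909 = 1.05894.
Bound = exp(−1.05894) = 0.34682.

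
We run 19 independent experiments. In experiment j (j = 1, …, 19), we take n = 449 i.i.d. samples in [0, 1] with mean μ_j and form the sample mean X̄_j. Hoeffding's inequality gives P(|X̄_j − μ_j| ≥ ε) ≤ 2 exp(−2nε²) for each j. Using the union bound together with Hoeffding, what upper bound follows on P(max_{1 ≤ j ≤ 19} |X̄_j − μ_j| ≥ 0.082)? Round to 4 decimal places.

Per-experiment Hoeffding bound: 2·exp(−2·449·0.082²) = 2·exp(−6.03815) = 0.0047719.
Union bound over 19 events: 19·0.0047719 = 0.09067.

0.0907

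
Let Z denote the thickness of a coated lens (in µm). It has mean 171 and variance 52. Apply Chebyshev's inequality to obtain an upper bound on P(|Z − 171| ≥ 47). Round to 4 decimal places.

0.0235

Chebyshev: P(|Z − μ| ≥ t) ≤ Var(Z)/t².
Bound = 52 / 2209 = 0.0235.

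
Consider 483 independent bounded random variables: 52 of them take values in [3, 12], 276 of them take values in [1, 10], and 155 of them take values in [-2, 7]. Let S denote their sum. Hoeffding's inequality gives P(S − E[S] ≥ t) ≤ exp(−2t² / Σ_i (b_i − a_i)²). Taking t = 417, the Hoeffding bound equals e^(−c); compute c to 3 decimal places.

Σ(b_i − a_i)² = 52·9² + 276·9² + 155·9² = 39123.
c = 2t² / 39123 = 2·417² / 39123 = 8.8893.

8.889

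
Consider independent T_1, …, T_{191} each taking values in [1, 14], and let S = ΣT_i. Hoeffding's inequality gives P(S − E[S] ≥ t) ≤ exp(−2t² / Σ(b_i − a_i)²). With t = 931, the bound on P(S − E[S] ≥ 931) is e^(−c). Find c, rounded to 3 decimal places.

53.704

Σ(b_i − a_i)² = 191·(13)² = 32279.
c = 2t²/32279 = 2·931²/32279 = 53.7043.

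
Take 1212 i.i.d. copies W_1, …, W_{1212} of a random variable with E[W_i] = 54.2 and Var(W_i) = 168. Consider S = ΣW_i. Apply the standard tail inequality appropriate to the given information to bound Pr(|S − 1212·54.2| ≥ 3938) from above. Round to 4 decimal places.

0.0131

With mean and variance of each term known, Chebyshev's inequality bounds the deviation of the sum (or sample mean).
Var(S) = n·Var(W_i) = 1212·168 = 203616.
Chebyshev: Pr(|S − 1212·54.2| ≥ 3938) ≤ Var(S)/3938² = 203616/15507844 = 0.0131.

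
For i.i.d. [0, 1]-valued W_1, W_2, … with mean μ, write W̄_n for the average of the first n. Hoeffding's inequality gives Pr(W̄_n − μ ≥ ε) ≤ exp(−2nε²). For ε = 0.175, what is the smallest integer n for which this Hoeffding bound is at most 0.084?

41

Require exp(−2nε²) ≤ 0.084, i.e. 2nε² ≥ ln(1/0.084) = 2.476938.
So n ≥ 2.476938 / (2·0.175²) = 40.440.
The smallest integer n is 41.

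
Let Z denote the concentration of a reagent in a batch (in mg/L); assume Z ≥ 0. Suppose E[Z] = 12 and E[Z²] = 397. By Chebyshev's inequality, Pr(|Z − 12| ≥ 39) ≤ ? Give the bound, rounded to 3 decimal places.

Var(Z) = E[Z²] − (E[Z])² = 397 − 144 = 253.
Chebyshev's inequality: Pr(|Z − μ| ≥ t) ≤ Var(Z)/t² = 253/1521 = 0.1663.

0.166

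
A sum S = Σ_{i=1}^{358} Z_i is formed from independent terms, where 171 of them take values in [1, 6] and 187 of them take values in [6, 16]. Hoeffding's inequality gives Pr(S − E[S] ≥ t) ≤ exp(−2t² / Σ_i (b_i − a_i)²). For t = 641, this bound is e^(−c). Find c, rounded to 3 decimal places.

Σ(b_i − a_i)² = 171·5² + 187·10² = 22975.
c = 2t² / 22975 = 2·641² / 22975 = 35.7677.

35.768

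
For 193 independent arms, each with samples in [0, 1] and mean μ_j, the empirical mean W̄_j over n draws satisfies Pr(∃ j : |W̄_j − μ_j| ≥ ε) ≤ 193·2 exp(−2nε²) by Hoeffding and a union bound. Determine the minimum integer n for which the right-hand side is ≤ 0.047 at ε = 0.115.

341

Need 2·193·exp(−2nε²) ≤ 0.047, i.e. exp(−2nε²) ≤ 0.047/386.
So 2nε² ≥ ln(386/0.047) = 9.013445.
Hence n ≥ 9.013445/(2·0.115²) = 340.773.
The smallest integer n is 341.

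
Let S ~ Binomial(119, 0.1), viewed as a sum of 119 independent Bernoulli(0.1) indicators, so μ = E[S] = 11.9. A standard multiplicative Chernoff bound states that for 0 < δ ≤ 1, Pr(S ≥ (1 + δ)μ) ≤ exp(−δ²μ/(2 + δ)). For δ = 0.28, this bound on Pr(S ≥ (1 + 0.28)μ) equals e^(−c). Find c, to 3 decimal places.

0.409

c = δ²μ/(2 + δ) = 0.28²·11.9/(2 + 0.28) = 0.4092.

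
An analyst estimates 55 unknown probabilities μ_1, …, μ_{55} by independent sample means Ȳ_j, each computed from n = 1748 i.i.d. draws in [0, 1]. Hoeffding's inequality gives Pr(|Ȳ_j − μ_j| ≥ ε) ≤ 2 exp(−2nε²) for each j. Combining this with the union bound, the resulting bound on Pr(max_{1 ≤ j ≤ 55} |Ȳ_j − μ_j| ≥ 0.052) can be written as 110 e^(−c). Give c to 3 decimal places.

Union bound over the 55 events: Pr(max_{1 ≤ j ≤ 55} |Ȳ_j − μ_j| ≥ 0.052) ≤ 55·2·exp(−2nε²) = 110 exp(−2·1748·0.052²).
So c = 2·1748·0.052² = 9.4532.

9.453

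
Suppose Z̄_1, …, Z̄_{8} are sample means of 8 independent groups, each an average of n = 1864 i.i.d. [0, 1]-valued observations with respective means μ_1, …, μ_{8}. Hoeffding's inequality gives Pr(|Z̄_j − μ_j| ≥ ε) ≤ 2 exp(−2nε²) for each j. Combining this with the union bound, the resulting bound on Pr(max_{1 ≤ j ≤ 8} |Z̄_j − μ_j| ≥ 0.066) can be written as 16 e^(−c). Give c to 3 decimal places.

Union bound over the 8 events: Pr(max_{1 ≤ j ≤ 8} |Z̄_j − μ_j| ≥ 0.066) ≤ 8·2·exp(−2nε²) = 16 exp(−2·1864·0.066²).
So c = 2·1864·0.066² = 16.2392.

16.239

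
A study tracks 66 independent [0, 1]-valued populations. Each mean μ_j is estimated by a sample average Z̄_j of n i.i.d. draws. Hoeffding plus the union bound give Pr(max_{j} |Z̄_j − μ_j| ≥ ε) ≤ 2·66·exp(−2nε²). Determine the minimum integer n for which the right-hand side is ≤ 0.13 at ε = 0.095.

Need 2·66·exp(−2nε²) ≤ 0.13, i.e. exp(−2nε²) ≤ 0.13/132.
So 2nε² ≥ ln(132/0.13) = 6.923023.
Hence n ≥ 6.923023/(2·0.095²) = 383.547.
The smallest integer n is 384.

384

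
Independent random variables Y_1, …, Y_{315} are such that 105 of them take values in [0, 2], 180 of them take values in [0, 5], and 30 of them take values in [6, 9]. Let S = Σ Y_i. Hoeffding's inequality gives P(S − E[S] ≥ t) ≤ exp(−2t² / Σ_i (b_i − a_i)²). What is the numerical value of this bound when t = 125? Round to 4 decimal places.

Σ(b_i − a_i)² = 105·2² + 180·5² + 30·3² = 5190.
Exponent = 2·125² / 5190 = 6.02119.
Bound = exp(−6.02119) = 0.00243.

0.0024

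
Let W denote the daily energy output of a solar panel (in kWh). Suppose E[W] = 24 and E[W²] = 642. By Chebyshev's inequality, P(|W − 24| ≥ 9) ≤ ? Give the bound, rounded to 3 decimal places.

0.815

Var(W) = E[W²] − (E[W])² = 642 − 576 = 66.
Chebyshev's inequality: P(|W − μ| ≥ t) ≤ Var(W)/t² = 66/81 = 0.8148.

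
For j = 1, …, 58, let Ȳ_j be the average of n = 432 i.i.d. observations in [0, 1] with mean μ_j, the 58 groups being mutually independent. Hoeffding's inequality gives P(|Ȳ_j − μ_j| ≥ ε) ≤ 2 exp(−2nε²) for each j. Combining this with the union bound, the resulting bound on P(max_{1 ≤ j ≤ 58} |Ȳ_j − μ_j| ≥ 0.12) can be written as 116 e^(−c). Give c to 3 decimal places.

Union bound over the 58 events: P(max_{1 ≤ j ≤ 58} |Ȳ_j − μ_j| ≥ 0.12) ≤ 58·2·exp(−2nε²) = 116 exp(−2·432·0.12²).
So c = 2·432·0.12² = 12.4416.

12.442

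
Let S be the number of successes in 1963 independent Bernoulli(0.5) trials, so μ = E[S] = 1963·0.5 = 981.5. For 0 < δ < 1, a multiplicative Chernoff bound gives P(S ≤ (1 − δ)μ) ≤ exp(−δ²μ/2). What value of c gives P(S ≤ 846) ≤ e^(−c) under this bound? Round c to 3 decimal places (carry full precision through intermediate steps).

Write 846 = (1 − δ)μ, so δ = 1 − 846/981.5 = 0.138054…
Then the exponent is δ²μ/2 = (μ − 846)²/(2μ) = 9.353158.

9.353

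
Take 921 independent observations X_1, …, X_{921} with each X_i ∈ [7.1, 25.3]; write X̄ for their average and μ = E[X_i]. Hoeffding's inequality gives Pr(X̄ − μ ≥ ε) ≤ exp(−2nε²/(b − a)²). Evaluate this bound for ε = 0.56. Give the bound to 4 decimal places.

0.1748

Exponent: 2nε²/(b − a)² = 2·921·0.56² / 18.2² = 1.74391.
Bound = exp(−1.74391) = 0.17484.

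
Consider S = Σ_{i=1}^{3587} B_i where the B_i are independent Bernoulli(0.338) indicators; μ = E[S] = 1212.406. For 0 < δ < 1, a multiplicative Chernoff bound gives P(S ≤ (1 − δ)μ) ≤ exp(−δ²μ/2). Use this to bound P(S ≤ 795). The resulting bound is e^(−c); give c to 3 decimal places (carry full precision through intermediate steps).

Write 795 = (1 − δ)μ, so δ = 1 − 795/1212.406 = 0.3442791…
Then the exponent is δ²μ/2 = (μ − 795)²/(2μ) = 71.852073.

71.852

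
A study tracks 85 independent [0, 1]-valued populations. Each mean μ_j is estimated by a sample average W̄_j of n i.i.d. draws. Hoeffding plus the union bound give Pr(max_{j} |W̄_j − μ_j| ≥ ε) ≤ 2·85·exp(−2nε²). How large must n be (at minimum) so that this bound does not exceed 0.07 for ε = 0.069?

819

Need 2·85·exp(−2nε²) ≤ 0.07, i.e. exp(−2nε²) ≤ 0.07/170.
So 2nε² ≥ ln(170/0.07) = 7.795058.
Hence n ≥ 7.795058/(2·0.069²) = 818.637.
The smallest integer n is 819.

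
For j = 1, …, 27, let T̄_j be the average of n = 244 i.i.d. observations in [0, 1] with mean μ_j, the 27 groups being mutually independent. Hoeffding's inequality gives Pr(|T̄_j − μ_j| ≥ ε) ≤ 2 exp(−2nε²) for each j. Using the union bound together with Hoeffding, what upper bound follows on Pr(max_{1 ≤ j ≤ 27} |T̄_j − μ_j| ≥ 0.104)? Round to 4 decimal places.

Per-experiment Hoeffding bound: 2·exp(−2·244·0.104²) = 2·exp(−5.27821) = 0.010203.
Union bound over 27 events: 27·0.010203 = 0.27548.

0.2755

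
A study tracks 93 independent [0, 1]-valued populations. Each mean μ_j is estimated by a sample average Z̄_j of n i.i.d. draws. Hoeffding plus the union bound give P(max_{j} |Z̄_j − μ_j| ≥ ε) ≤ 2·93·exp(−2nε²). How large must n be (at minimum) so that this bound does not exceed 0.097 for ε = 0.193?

Need 2·93·exp(−2nε²) ≤ 0.097, i.e. exp(−2nε²) ≤ 0.097/186.
So 2nε² ≥ ln(186/0.097) = 7.558791.
Hence n ≥ 7.558791/(2·0.193²) = 101.463.
The smallest integer n is 102.

102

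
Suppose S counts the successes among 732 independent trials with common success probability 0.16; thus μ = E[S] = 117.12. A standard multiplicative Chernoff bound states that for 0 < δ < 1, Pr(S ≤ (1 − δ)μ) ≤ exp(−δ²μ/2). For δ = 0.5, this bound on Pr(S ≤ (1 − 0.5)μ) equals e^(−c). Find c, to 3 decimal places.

c = δ²μ/2 = 0.5²·117.12/2 = 14.6400.

14.640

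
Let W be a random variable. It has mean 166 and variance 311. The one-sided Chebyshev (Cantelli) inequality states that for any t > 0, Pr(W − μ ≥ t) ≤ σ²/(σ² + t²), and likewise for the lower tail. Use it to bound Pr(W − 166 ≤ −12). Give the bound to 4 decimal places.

Here σ² = 311 and t = 12, so σ² + t² = 455.
Cantelli's bound: 311/455 = 0.6835.

0.6835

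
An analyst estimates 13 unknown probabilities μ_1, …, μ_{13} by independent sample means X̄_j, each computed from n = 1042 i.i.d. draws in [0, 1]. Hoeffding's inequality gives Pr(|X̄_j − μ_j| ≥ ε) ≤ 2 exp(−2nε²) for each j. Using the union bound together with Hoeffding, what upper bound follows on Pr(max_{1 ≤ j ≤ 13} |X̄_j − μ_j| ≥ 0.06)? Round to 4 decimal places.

0.0143

Per-experiment Hoeffding bound: 2·exp(−2·1042·0.06²) = 2·exp(−7.50240) = 0.0011035.
Union bound over 13 events: 13·0.0011035 = 0.01435.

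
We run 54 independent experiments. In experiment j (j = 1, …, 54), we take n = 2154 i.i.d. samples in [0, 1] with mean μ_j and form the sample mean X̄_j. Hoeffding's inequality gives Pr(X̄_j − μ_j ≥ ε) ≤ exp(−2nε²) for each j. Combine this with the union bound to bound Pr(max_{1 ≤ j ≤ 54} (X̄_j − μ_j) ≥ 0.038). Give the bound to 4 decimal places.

Per-experiment Hoeffding bound: exp(−2·2154·0.038²) = exp(−6.22075) = 0.0019877.
Union bound over 54 events: 54·0.0019877 = 0.10734.

0.1073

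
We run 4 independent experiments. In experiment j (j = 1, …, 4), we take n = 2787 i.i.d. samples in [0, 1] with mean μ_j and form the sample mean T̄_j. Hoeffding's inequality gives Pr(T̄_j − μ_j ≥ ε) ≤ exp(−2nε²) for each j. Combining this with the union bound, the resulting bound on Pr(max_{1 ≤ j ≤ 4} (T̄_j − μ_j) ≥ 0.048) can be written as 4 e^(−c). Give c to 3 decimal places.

Union bound over the 4 events: Pr(max_{1 ≤ j ≤ 4} (T̄_j − μ_j) ≥ 0.048) ≤ 4·exp(−2nε²) = 4 exp(−2·2787·0.048²).
So c = 2·2787·0.048² = 12.8425.

12.842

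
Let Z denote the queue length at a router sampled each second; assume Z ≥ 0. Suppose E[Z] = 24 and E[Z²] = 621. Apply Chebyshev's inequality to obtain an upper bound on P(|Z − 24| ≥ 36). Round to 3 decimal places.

Var(Z) = E[Z²] − (E[Z])² = 621 − 576 = 45.
Chebyshev's inequality: P(|Z − μ| ≥ t) ≤ Var(Z)/t² = 45/1296 = 0.0347.

0.035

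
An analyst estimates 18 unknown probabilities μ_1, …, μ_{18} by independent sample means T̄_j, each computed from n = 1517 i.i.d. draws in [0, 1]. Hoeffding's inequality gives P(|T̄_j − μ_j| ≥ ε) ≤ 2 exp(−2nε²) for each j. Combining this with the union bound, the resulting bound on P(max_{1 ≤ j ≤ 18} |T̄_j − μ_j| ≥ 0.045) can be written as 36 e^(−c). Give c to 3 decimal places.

Union bound over the 18 events: P(max_{1 ≤ j ≤ 18} |T̄_j − μ_j| ≥ 0.045) ≤ 18·2·exp(−2nε²) = 36 exp(−2·1517·0.045²).
So c = 2·1517·0.045² = 6.1438.

6.144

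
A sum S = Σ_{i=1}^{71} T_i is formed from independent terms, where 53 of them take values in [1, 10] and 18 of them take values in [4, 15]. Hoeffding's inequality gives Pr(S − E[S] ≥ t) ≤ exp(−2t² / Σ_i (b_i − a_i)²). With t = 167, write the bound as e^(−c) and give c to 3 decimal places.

8.620

Σ(b_i − a_i)² = 53·9² + 18·11² = 6471.
c = 2t² / 6471 = 2·167² / 6471 = 8.6197.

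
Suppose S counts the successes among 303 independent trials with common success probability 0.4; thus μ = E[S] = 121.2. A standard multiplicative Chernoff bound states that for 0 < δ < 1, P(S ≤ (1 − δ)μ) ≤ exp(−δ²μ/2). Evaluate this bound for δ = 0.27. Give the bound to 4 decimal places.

0.0121

Exponent = δ²μ/2 = 0.27²·121.2/2 = 4.4177.
Bound = exp(−4.4177) = 0.01206.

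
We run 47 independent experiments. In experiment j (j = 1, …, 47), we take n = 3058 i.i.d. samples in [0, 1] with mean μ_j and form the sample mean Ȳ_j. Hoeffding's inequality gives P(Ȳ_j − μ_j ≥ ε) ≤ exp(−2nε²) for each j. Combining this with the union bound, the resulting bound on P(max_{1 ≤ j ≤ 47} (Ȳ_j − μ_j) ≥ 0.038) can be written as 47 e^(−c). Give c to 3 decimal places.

8.832

Union bound over the 47 events: P(max_{1 ≤ j ≤ 47} (Ȳ_j − μ_j) ≥ 0.038) ≤ 47·exp(−2nε²) = 47 exp(−2·3058·0.038²).
So c = 2·3058·0.038² = 8.8315.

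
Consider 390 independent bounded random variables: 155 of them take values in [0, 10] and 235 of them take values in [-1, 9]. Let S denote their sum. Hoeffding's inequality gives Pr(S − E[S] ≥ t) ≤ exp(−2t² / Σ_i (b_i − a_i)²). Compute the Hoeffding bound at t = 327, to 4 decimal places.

0.0042

Σ(b_i − a_i)² = 155·10² + 235·10² = 39000.
Exponent = 2·327² / 39000 = 5.48354.
Bound = exp(−5.48354) = 0.00415.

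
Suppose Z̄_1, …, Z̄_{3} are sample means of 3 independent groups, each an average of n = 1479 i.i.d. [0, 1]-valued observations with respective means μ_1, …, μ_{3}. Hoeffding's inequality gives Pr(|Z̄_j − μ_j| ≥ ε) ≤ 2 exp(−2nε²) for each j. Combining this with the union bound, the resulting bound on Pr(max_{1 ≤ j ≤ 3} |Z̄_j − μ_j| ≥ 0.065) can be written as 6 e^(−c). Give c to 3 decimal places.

12.498

Union bound over the 3 events: Pr(max_{1 ≤ j ≤ 3} |Z̄_j − μ_j| ≥ 0.065) ≤ 3·2·exp(−2nε²) = 6 exp(−2·1479·0.065²).
So c = 2·1479·0.065² = 12.4976.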